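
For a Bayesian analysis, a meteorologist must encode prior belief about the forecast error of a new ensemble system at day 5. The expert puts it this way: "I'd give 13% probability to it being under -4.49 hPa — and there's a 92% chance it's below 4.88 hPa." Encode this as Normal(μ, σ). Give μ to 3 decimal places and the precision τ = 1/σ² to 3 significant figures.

μ = -0.321, τ = 0.073

The p-quantile of Normal(μ,σ) is μ + z_p·σ, with z_{0.13} = -1.126 and z_{0.92} = 1.405.
Eliminate σ: μ = (z₂·x₁ − z₁·x₂)/(z₂ − z₁) = (1.405·-4.49 − (-1.126)·4.88)/2.531 = -0.321.
Then σ = (x₂ − x₁)/(z₂ − z₁) = (4.88 − -4.49)/2.531 = 3.701.
Precision τ = 1/σ² = 1/3.701² = 0.073.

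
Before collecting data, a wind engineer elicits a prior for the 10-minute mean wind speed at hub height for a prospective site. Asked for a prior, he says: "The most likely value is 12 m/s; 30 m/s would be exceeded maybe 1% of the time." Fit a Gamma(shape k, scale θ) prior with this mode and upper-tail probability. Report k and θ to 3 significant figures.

Gamma(k,θ) with k>1 has mode (k−1)θ, so θ = 12/(k−1).
Need P(X < 30) = 0.99 with θ tied to k this way. Start at k = 2, θ = 12: P(X<30) ≈ 0.713.
Too low — raise k to concentrate. Iterating converges to k ≈ 6.59.
Then θ = 12/(6.59−1) ≈ 2.15.

k ≈ 6.59, θ ≈ 2.15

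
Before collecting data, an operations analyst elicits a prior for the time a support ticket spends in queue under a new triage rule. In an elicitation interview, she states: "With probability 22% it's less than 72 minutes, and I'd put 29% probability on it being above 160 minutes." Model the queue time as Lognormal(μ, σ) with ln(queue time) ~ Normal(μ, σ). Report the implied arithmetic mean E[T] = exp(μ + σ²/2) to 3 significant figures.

E[T] ≈ 137 minutes

If T ~ Lognormal(μ,σ) then ln T ~ Normal(μ,σ), so the p-quantile of ln T is μ + z_p·σ.
ln(72) = 4.277 and ln(160) = 5.075; z_{0.22} = -0.7722, z_{0.71} = 0.5534.
σ = (5.075 − 4.277)/(0.5534 − (-0.7722)) = 0.602.
μ = 4.277 − (-0.7722)·0.602 = 4.742.
E[T] = exp(μ + σ²/2) = exp(4.742 + 0.1814) = 137 minutes.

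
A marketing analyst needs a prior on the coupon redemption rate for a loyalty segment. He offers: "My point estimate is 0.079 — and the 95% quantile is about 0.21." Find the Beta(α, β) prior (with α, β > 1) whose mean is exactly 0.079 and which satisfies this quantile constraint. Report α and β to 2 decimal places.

α ≈ 1.25, β ≈ 14.58

With mean 0.079 fixed, write α = 0.079s, β = 0.921s where s = α+β.
Need P(θ < 0.21) = 0.95 under Beta(0.079s, 0.921s). Normal approximation: (q−m)/√(m(1−m)/s) ≈ z_{0.95} = 1.64, so s ≈ 0.079·0.921·(1.64)²/(0.21−0.079)² = 11.5.
At s = 11.5: P(θ<0.21) ≈ 0.930. Adjusting to match 0.95 gives s ≈ 15.83.
So α = 0.079·15.83 ≈ 1.25, β = 0.921·15.83 ≈ 14.58.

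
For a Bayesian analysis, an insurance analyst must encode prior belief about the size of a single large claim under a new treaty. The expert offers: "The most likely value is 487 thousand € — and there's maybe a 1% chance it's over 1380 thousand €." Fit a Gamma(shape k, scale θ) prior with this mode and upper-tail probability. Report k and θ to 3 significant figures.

Gamma(k,θ) with k>1 has mode (k−1)θ, so θ = 487/(k−1).
Need P(X < 1380) = 0.99 with θ tied to k this way. Start at k = 2, θ = 487: P(X<1380) ≈ 0.775.
Too low — raise k to concentrate. Iterating converges to k ≈ 5.21.
Then θ = 487/(5.21−1) ≈ 116.

k ≈ 5.21, θ ≈ 116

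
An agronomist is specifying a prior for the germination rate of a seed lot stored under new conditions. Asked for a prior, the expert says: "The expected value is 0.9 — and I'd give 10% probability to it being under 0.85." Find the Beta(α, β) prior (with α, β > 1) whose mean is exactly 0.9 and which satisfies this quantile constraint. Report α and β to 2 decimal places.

α ≈ 57.30, β ≈ 6.37

With mean 0.9 fixed, write α = 0.9s, β = 0.1s where s = α+β.
Need P(θ < 0.85) = 0.1 under Beta(0.9s, 0.1s). Normal approximation: (q−m)/√(m(1−m)/s) ≈ z_{0.1} = -1.28, so s ≈ 0.9·0.1·(-1.28)²/(0.85−0.9)² = 59.1.
At s = 59.1: P(θ<0.85) ≈ 0.107. Adjusting to match 0.1 gives s ≈ 63.67.
So α = 0.9·63.67 ≈ 57.30, β = 0.1·63.67 ≈ 6.37.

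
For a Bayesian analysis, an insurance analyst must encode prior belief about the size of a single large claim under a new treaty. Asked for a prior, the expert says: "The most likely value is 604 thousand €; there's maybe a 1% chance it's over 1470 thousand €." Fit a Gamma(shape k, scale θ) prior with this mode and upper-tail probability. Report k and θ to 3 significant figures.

k ≈ 6.97, θ ≈ 101

Gamma(k,θ) with k>1 has mode (k−1)θ, so θ = 604/(k−1).
Need P(X < 1470) = 0.99 with θ tied to k this way. Start at k = 2, θ = 604: P(X<1470) ≈ 0.699.
Too low — raise k to concentrate. Iterating converges to k ≈ 6.97.
Then θ = 604/(6.97−1) ≈ 101.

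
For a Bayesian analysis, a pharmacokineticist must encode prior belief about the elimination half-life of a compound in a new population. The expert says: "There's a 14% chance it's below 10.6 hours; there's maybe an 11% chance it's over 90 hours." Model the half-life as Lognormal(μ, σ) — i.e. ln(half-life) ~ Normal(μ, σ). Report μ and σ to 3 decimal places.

If T ~ Lognormal(μ,σ) then ln T ~ Normal(μ,σ), so the p-quantile of ln T is μ + z_p·σ.
ln(10.6) = 2.361 and ln(90) = 4.5; z_{0.14} = -1.08, z_{0.89} = 1.227.
σ = (4.5 − 2.361)/(1.227 − (-1.08)) = 0.927.
μ = 2.361 − (-1.08)·0.927 = 3.363.

μ ≈ 3.363, σ ≈ 0.927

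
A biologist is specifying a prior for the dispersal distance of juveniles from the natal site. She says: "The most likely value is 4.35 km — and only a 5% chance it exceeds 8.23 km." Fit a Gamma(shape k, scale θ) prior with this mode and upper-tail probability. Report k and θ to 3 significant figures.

Gamma(k,θ) with k>1 has mode (k−1)θ, so θ = 4.35/(k−1).
Need P(X < 8.23) = 0.95 with θ tied to k this way. Start at k = 2, θ = 4.35: P(X<8.23) ≈ 0.564.
Too low — raise k to concentrate. Iterating converges to k ≈ 7.84.
Then θ = 4.35/(7.84−1) ≈ 0.636.

k ≈ 7.84, θ ≈ 0.636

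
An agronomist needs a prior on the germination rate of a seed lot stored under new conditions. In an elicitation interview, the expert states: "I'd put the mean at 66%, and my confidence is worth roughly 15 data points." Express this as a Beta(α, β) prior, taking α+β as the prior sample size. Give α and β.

Under the effective-sample-size interpretation, Beta(α, β) has prior mean α/(α+β) and prior sample size α+β.
So α+β = 15 and α/(α+β) = 0.66, giving α = 0.66·15 = 9.9 and β = 15 − 9.9 = 5.1.

α = 9.9, β = 5.1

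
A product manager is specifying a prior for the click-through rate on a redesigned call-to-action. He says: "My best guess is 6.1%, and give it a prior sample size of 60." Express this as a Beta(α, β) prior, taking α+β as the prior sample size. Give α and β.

α = 3.66, β = 56.34

Under the effective-sample-size interpretation, Beta(α, β) has prior mean α/(α+β) and prior sample size α+β.
So α+β = 60 and α/(α+β) = 0.061, giving α = 0.061·60 = 3.66 and β = 60 − 3.66 = 56.34.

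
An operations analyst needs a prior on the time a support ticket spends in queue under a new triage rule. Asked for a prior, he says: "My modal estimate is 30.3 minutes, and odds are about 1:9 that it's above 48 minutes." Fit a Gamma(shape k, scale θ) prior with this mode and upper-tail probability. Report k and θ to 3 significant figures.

Gamma(k,θ) with k>1 has mode (k−1)θ, so θ = 30.3/(k−1).
Need P(X < 48) = 0.9 with θ tied to k this way. Start at k = 2, θ = 30.3: P(X<48) ≈ 0.470.
Too low — raise k to concentrate. Iterating converges to k ≈ 9.86.
Then θ = 30.3/(9.86−1) ≈ 3.42.

k ≈ 9.86, θ ≈ 3.42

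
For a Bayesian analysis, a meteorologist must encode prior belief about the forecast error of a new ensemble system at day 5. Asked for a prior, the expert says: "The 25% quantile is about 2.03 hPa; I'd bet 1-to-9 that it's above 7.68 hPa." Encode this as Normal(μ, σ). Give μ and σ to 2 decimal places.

μ = 3.98, σ = 2.89

The p-quantile of Normal(μ,σ) is μ + z_p·σ, with z_{0.25} = -0.6745 and z_{0.9} = 1.282.
Eliminate σ: μ = (z₂·x₁ − z₁·x₂)/(z₂ − z₁) = (1.282·2.03 − (-0.6745)·7.68)/1.956 = 3.98.
Then σ = (x₂ − x₁)/(z₂ − z₁) = (7.68 − 2.03)/1.956 = 2.89.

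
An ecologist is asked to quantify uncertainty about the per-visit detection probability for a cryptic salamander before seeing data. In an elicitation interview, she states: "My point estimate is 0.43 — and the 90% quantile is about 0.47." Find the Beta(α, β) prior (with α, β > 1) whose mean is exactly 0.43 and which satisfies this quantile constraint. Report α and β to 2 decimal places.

α ≈ 108.68, β ≈ 144.07

With mean 0.43 fixed, write α = 0.43s, β = 0.57s where s = α+β.
Need P(θ < 0.47) = 0.9 under Beta(0.43s, 0.57s). Normal approximation: (q−m)/√(m(1−m)/s) ≈ z_{0.9} = 1.28, so s ≈ 0.43·0.57·(1.28)²/(0.47−0.43)² = 251.6.
At s = 251.6: P(θ<0.47) ≈ 0.899. Adjusting to match 0.9 gives s ≈ 252.75.
So α = 0.43·252.75 ≈ 108.68, β = 0.57·252.75 ≈ 144.07.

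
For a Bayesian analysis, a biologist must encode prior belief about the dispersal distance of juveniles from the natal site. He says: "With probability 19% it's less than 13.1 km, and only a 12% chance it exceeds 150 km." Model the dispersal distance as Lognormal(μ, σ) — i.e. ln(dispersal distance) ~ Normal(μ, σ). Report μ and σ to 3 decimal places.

If T ~ Lognormal(μ,σ) then ln T ~ Normal(μ,σ), so the p-quantile of ln T is μ + z_p·σ.
ln(13.1) = 2.573 and ln(150) = 5.011; z_{0.19} = -0.8779, z_{0.88} = 1.175.
σ = (5.011 − 2.573)/(1.175 − (-0.8779)) = 1.188.
μ = 2.573 − (-0.8779)·1.188 = 3.615.

μ ≈ 3.615, σ ≈ 1.188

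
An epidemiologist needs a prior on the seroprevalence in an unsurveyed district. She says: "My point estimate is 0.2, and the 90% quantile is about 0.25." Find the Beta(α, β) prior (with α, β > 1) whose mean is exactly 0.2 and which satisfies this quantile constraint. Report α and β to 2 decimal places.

α ≈ 21.86, β ≈ 87.44

With mean 0.2 fixed, write α = 0.2s, β = 0.8s where s = α+β.
Need P(θ < 0.25) = 0.9 under Beta(0.2s, 0.8s). Normal approximation: (q−m)/√(m(1−m)/s) ≈ z_{0.9} = 1.28, so s ≈ 0.2·0.8·(1.28)²/(0.25−0.2)² = 105.1.
At s = 105.1: P(θ<0.25) ≈ 0.896. Adjusting to match 0.9 gives s ≈ 109.30.
So α = 0.2·109.30 ≈ 21.86, β = 0.8·109.30 ≈ 87.44.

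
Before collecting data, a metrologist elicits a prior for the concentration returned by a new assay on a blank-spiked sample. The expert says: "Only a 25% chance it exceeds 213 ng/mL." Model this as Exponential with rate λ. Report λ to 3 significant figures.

λ ≈ 0.00651

P(T > 213.0) = e^(−λ·213.0) = 0.25, so λ = −ln(0.25)/213.0 = 0.00651.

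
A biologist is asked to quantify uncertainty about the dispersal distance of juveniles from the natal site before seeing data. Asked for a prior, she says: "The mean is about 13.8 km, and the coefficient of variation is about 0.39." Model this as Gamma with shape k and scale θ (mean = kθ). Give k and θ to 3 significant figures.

For Gamma(k, scale θ): mean = kθ, variance = kθ², so CV = 1/√k.
CV = 0.39, hence k = 1/CV² = 6.57.
Then θ = mean/k = 13.8/6.57 = 2.1.

k ≈ 6.57, θ ≈ 2.1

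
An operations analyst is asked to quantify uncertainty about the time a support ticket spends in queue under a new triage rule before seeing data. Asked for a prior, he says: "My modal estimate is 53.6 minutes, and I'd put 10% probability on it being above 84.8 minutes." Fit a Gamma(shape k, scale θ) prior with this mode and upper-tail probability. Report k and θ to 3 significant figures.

Gamma(k,θ) with k>1 has mode (k−1)θ, so θ = 53.6/(k−1).
Need P(X < 84.8) = 0.9 with θ tied to k this way. Start at k = 2, θ = 53.6: P(X<84.8) ≈ 0.469.
Too low — raise k to concentrate. Iterating converges to k ≈ 9.91.
Then θ = 53.6/(9.91−1) ≈ 6.01.

k ≈ 9.91, θ ≈ 6.01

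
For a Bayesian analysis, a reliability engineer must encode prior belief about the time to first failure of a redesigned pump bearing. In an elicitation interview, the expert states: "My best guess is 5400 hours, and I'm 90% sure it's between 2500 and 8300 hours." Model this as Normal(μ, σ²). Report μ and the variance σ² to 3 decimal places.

A symmetric 90% interval runs μ ± z·σ with z = 1.645.
Half-width = 2900, so σ = 2900/1.645 = 1763.0748 and σ² = 3108432.795.
μ is the stated best guess, 5400.000.

μ = 5400.000, σ² = 3108432.795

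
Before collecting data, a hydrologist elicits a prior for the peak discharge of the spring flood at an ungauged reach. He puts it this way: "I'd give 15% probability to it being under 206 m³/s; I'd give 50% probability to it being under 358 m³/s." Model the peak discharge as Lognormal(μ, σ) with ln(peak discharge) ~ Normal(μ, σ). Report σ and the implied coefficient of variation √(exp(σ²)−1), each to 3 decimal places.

σ ≈ 0.533, CV ≈ 0.573

If T ~ Lognormal(μ,σ) then ln T ~ Normal(μ,σ), so the p-quantile of ln T is μ + z_p·σ.
ln(206) = 5.328 and ln(358) = 5.881; z_{0.15} = -1.036, z_{0.5} = 0.
σ = (5.881 − 5.328)/(0 − (-1.036)) = 0.533.
μ = 5.328 − (-1.036)·0.533 = 5.881.
CV = √(exp(σ²)−1) = √(exp(0.2843)−1) = 0.573.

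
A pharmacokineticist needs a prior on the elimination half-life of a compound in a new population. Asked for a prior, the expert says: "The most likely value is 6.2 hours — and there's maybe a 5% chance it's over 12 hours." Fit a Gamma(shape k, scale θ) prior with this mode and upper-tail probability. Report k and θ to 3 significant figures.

k ≈ 7.37, θ ≈ 0.974

Gamma(k,θ) with k>1 has mode (k−1)θ, so θ = 6.2/(k−1).
Need P(X < 12) = 0.95 with θ tied to k this way. Start at k = 2, θ = 6.2: P(X<12) ≈ 0.576.
Too low — raise k to concentrate. Iterating converges to k ≈ 7.37.
Then θ = 6.2/(7.37−1) ≈ 0.974.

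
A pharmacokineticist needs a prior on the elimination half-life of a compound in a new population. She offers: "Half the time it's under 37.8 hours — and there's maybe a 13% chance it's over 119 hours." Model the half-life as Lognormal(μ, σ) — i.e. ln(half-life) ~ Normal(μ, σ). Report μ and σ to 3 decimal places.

If T ~ Lognormal(μ,σ) then ln T ~ Normal(μ,σ), so the p-quantile of ln T is μ + z_p·σ.
ln(37.8) = 3.632 and ln(119) = 4.779; z_{0.5} = 0, z_{0.87} = 1.126.
σ = (4.779 − 3.632)/(1.126 − (0)) = 1.018.
μ = 3.632 − (0)·1.018 = 3.632.

μ ≈ 3.632, σ ≈ 1.018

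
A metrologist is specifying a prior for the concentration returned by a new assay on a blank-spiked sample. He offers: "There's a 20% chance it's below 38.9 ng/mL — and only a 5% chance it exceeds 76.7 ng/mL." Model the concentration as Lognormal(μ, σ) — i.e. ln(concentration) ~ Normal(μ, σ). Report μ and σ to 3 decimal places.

If T ~ Lognormal(μ,σ) then ln T ~ Normal(μ,σ), so the p-quantile of ln T is μ + z_p·σ.
ln(38.9) = 3.661 and ln(76.7) = 4.34; z_{0.2} = -0.8416, z_{0.95} = 1.645.
σ = (4.34 − 3.661)/(1.645 − (-0.8416)) = 0.273.
μ = 3.661 − (-0.8416)·0.273 = 3.891.

μ ≈ 3.891, σ ≈ 0.273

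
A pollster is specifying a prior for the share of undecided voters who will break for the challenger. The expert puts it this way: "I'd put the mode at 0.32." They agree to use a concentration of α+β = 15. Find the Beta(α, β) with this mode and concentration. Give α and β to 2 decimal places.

For α,β > 1 the Beta mode is (α−1)/(α+β−2). With α+β = 15, the mode is (α−1)/13.
Set (α−1)/13 = 0.32 → α = 1 + 0.32·13 = 5.16.
β = 15 − α = 9.84.

α = 5.16, β = 9.84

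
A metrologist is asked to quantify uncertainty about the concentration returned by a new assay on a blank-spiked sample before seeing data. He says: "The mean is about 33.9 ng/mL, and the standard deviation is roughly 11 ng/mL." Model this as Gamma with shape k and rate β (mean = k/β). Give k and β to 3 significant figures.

k ≈ 9.5, β ≈ 0.28

For Gamma(k, rate β): mean = k/β, variance = k/β², so CV = 1/√k.
CV = SD/mean = 11/33.9 = 0.3245, hence k = 1/CV² = 9.5.
Then β = k/mean = 9.5/33.9 = 0.28.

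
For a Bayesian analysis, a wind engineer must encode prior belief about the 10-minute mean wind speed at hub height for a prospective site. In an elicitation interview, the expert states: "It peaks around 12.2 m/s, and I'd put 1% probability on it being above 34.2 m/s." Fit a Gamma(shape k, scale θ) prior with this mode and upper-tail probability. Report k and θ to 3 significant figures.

k ≈ 5.31, θ ≈ 2.83

Gamma(k,θ) with k>1 has mode (k−1)θ, so θ = 12.2/(k−1).
Need P(X < 34.2) = 0.99 with θ tied to k this way. Start at k = 2, θ = 12.2: P(X<34.2) ≈ 0.769.
Too low — raise k to concentrate. Iterating converges to k ≈ 5.31.
Then θ = 12.2/(5.31−1) ≈ 2.83.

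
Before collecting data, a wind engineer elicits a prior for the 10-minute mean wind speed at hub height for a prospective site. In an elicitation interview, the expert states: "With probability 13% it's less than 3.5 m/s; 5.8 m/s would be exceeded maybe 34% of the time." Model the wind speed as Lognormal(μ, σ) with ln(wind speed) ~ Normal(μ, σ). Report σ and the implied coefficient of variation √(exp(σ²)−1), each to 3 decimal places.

σ ≈ 0.328, CV ≈ 0.337

If T ~ Lognormal(μ,σ) then ln T ~ Normal(μ,σ), so the p-quantile of ln T is μ + z_p·σ.
ln(3.5) = 1.253 and ln(5.8) = 1.758; z_{0.13} = -1.126, z_{0.66} = 0.4125.
σ = (1.758 − 1.253)/(0.4125 − (-1.126)) = 0.328.
μ = 1.253 − (-1.126)·0.328 = 1.622.
CV = √(exp(σ²)−1) = √(exp(0.1077)−1) = 0.337.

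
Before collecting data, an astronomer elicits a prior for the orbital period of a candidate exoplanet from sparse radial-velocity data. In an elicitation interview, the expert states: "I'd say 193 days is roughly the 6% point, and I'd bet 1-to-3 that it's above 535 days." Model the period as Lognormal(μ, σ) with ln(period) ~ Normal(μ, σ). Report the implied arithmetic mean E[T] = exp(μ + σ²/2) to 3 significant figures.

If T ~ Lognormal(μ,σ) then ln T ~ Normal(μ,σ), so the p-quantile of ln T is μ + z_p·σ.
ln(193) = 5.263 and ln(535) = 6.282; z_{0.06} = -1.555, z_{0.75} = 0.6745.
σ = (6.282 − 5.263)/(0.6745 − (-1.555)) = 0.457.
μ = 5.263 − (-1.555)·0.457 = 5.974.
E[T] = exp(μ + σ²/2) = exp(5.974 + 0.1046) = 436 days.

E[T] ≈ 436 days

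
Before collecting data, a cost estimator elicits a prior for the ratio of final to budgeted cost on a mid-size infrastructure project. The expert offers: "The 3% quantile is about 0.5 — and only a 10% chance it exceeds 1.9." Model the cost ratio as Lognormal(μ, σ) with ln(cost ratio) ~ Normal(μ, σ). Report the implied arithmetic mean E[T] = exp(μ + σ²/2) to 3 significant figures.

If T ~ Lognormal(μ,σ) then ln T ~ Normal(μ,σ), so the p-quantile of ln T is μ + z_p·σ.
ln(0.5) = -0.6931 and ln(1.9) = 0.6419; z_{0.03} = -1.881, z_{0.9} = 1.282.
σ = (0.6419 − -0.6931)/(1.282 − (-1.881)) = 0.422.
μ = -0.6931 − (-1.881)·0.422 = 0.101.
E[T] = exp(μ + σ²/2) = exp(0.101 + 0.0891) = 1.21.

E[T] ≈ 1.21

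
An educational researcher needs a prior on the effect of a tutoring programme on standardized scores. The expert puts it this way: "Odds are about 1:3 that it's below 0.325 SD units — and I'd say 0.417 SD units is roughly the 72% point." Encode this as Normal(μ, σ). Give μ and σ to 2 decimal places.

μ = 0.37, σ = 0.07

For Normal(μ,σ), the p-quantile is μ + z_p·σ. Here z_{0.25} = -0.6745, z_{0.72} = 0.5828.
So 0.325 = μ − 0.6745σ and 0.417 = μ + 0.5828σ.
Subtracting: σ = (0.417 − 0.325)/(0.5828 − (-0.6745)) = 0.07.
Then μ = 0.325 − (-0.6745)·0.07 = 0.37.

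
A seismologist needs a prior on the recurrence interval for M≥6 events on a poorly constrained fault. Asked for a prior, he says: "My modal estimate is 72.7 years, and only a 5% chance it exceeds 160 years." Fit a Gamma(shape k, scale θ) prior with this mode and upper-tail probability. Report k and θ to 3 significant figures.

Gamma(k,θ) with k>1 has mode (k−1)θ, so θ = 72.7/(k−1).
Need P(X < 160) = 0.95 with θ tied to k this way. Start at k = 2, θ = 72.7: P(X<160) ≈ 0.646.
Too low — raise k to concentrate. Iterating converges to k ≈ 5.42.
Then θ = 72.7/(5.42−1) ≈ 16.4.

k ≈ 5.42, θ ≈ 16.4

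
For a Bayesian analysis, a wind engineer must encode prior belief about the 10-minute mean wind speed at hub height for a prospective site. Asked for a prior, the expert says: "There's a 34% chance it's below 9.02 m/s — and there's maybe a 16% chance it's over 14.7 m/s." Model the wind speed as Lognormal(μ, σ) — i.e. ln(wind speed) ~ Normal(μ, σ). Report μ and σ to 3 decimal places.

If T ~ Lognormal(μ,σ) then ln T ~ Normal(μ,σ), so the p-quantile of ln T is μ + z_p·σ.
ln(9.02) = 2.199 and ln(14.7) = 2.688; z_{0.34} = -0.4125, z_{0.84} = 0.9945.
σ = (2.688 − 2.199)/(0.9945 − (-0.4125)) = 0.347.
μ = 2.199 − (-0.4125)·0.347 = 2.343.

μ ≈ 2.343, σ ≈ 0.347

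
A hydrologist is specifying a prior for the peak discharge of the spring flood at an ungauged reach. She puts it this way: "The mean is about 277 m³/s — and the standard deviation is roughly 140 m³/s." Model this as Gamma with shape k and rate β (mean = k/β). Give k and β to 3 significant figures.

For Gamma(k, rate β): mean = k/β, variance = k/β², so CV = 1/√k.
CV = SD/mean = 140/277 = 0.5054, hence k = 1/CV² = 3.91.
Then β = k/mean = 3.91/277 = 0.0141.

k ≈ 3.91, β ≈ 0.0141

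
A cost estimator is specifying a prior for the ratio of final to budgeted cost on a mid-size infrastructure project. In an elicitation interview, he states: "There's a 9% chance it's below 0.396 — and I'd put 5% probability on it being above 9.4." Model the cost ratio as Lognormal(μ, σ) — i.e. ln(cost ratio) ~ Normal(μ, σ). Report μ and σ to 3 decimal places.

If T ~ Lognormal(μ,σ) then ln T ~ Normal(μ,σ), so the p-quantile of ln T is μ + z_p·σ.
ln(0.396) = -0.9263 and ln(9.4) = 2.241; z_{0.09} = -1.341, z_{0.95} = 1.645.
σ = (2.241 − -0.9263)/(1.645 − (-1.341)) = 1.061.
μ = -0.9263 − (-1.341)·1.061 = 0.496.

μ ≈ 0.496, σ ≈ 1.061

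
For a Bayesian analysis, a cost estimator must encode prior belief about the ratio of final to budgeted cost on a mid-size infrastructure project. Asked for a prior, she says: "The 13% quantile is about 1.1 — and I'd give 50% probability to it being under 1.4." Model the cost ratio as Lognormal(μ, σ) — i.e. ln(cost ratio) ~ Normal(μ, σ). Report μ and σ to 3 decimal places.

If T ~ Lognormal(μ,σ) then ln T ~ Normal(μ,σ), so the p-quantile of ln T is μ + z_p·σ.
ln(1.1) = 0.09531 and ln(1.4) = 0.3365; z_{0.13} = -1.126, z_{0.5} = 0.
σ = (0.3365 − 0.09531)/(0 − (-1.126)) = 0.214.
μ = 0.09531 − (-1.126)·0.214 = 0.336.

μ ≈ 0.336, σ ≈ 0.214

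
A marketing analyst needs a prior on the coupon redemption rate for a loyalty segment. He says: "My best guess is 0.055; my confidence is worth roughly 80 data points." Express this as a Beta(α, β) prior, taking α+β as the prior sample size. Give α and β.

α = 4.4, β = 75.6

Under the effective-sample-size interpretation, Beta(α, β) has prior mean α/(α+β) and prior sample size α+β.
So α+β = 80 and α/(α+β) = 0.055, giving α = 0.055·80 = 4.4 and β = 80 − 4.4 = 75.6.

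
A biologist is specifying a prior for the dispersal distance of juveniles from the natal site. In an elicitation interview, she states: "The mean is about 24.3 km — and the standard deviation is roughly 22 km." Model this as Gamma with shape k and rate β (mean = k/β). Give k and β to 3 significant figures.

For Gamma(k, rate β): mean = k/β, variance = k/β², so CV = 1/√k.
CV = SD/mean = 22/24.3 = 0.9053, hence k = 1/CV² = 1.22.
Then β = k/mean = 1.22/24.3 = 0.0502.

k ≈ 1.22, β ≈ 0.0502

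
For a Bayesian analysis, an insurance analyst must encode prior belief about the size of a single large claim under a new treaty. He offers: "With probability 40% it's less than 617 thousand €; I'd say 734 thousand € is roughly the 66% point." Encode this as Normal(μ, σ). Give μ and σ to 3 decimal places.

μ = 661.520, σ = 175.726

The p-quantile of Normal(μ,σ) is μ + z_p·σ, with z_{0.4} = -0.2533 and z_{0.66} = 0.4125.
Eliminate σ: μ = (z₂·x₁ − z₁·x₂)/(z₂ − z₁) = (0.4125·617 − (-0.2533)·734)/0.6658 = 661.520.
Then σ = (x₂ − x₁)/(z₂ − z₁) = (734 − 617)/0.6658 = 175.726.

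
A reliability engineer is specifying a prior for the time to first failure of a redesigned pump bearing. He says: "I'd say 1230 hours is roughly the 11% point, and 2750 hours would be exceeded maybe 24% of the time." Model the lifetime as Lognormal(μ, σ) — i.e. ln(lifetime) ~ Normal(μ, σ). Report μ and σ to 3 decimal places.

μ ≈ 7.625, σ ≈ 0.416

If T ~ Lognormal(μ,σ) then ln T ~ Normal(μ,σ), so the p-quantile of ln T is μ + z_p·σ.
ln(1230) = 7.115 and ln(2750) = 7.919; z_{0.11} = -1.227, z_{0.76} = 0.7063.
σ = (7.919 − 7.115)/(0.7063 − (-1.227)) = 0.416.
μ = 7.115 − (-1.227)·0.416 = 7.625.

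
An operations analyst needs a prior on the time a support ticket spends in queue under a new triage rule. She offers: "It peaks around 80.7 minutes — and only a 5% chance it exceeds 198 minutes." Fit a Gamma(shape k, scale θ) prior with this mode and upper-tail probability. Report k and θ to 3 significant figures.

Gamma(k,θ) with k>1 has mode (k−1)θ, so θ = 80.7/(k−1).
Need P(X < 198) = 0.95 with θ tied to k this way. Start at k = 2, θ = 80.7: P(X<198) ≈ 0.703.
Too low — raise k to concentrate. Iterating converges to k ≈ 4.38.
Then θ = 80.7/(4.38−1) ≈ 23.9.

k ≈ 4.38, θ ≈ 23.9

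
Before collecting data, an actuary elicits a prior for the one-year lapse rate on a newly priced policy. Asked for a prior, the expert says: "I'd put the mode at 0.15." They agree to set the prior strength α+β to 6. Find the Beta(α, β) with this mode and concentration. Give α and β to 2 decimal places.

For α,β > 1 the Beta mode is (α−1)/(α+β−2). With α+β = 6, the mode is (α−1)/4.
Set (α−1)/4 = 0.15 → α = 1 + 0.15·4 = 1.60.
β = 6 − α = 4.40.

α = 1.60, β = 4.40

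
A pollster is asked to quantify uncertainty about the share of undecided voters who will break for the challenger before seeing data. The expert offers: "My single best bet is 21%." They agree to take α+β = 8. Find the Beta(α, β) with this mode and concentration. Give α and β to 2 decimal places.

For α,β > 1 the Beta mode is (α−1)/(α+β−2). With α+β = 8, the mode is (α−1)/6.
Set (α−1)/6 = 0.21 → α = 1 + 0.21·6 = 2.26.
β = 8 − α = 5.74.

α = 2.26, β = 5.74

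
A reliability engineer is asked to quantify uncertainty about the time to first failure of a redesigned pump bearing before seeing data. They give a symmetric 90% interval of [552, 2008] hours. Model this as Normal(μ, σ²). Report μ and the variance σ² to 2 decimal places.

μ = 1280.00, σ² = 195888.19

A symmetric 90% interval runs μ ± z·σ with z = 1.645.
Half-width = 728, so σ = 728/1.645 = 442.593 and σ² = 195888.19.
μ is the interval midpoint, 1280.00.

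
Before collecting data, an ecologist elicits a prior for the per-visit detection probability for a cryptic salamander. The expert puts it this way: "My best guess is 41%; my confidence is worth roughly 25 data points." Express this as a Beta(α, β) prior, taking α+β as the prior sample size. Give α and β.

Under the effective-sample-size interpretation, Beta(α, β) has prior mean α/(α+β) and prior sample size α+β.
So α+β = 25 and α/(α+β) = 0.41, giving α = 0.41·25 = 10.25 and β = 25 − 10.25 = 14.75.

α = 10.25, β = 14.75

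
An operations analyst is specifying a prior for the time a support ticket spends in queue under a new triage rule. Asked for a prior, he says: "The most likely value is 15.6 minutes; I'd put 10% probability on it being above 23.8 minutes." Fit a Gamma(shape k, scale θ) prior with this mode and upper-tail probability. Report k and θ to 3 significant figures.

Gamma(k,θ) with k>1 has mode (k−1)θ, so θ = 15.6/(k−1).
Need P(X < 23.8) = 0.9 with θ tied to k this way. Start at k = 2, θ = 15.6: P(X<23.8) ≈ 0.451.
Too low — raise k to concentrate. Iterating converges to k ≈ 11.5.
Then θ = 15.6/(11.5−1) ≈ 1.49.

k ≈ 11.5, θ ≈ 1.49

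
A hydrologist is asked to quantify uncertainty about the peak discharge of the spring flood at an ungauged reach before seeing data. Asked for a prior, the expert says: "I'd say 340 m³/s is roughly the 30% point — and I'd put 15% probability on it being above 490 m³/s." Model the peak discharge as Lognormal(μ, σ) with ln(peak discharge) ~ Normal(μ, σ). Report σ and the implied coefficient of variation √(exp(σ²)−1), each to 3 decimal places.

If T ~ Lognormal(μ,σ) then ln T ~ Normal(μ,σ), so the p-quantile of ln T is μ + z_p·σ.
ln(340) = 5.829 and ln(490) = 6.194; z_{0.3} = -0.5244, z_{0.85} = 1.036.
σ = (6.194 − 5.829)/(1.036 − (-0.5244)) = 0.234.
μ = 5.829 − (-0.5244)·0.234 = 5.952.
CV = √(exp(σ²)−1) = √(exp(0.0548)−1) = 0.237.

σ ≈ 0.234, CV ≈ 0.237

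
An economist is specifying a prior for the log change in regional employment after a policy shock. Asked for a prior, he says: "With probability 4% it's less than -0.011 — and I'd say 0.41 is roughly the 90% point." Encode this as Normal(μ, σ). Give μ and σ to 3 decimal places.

The p-quantile of Normal(μ,σ) is μ + z_p·σ, with z_{0.04} = -1.751 and z_{0.9} = 1.282.
Eliminate σ: μ = (z₂·x₁ − z₁·x₂)/(z₂ − z₁) = (1.282·-0.011 − (-1.751)·0.41)/3.032 = 0.232.
Then σ = (x₂ − x₁)/(z₂ − z₁) = (0.41 − -0.011)/3.032 = 0.139.

μ = 0.232, σ = 0.139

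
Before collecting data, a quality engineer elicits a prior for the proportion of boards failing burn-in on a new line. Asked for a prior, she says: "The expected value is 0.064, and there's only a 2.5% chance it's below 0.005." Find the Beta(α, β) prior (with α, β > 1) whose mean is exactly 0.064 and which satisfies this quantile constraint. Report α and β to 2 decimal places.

α ≈ 1.52, β ≈ 22.26

With mean 0.064 fixed, write α = 0.064s, β = 0.936s where s = α+β.
Need P(θ < 0.005) = 0.025 under Beta(0.064s, 0.936s). Normal approximation: (q−m)/√(m(1−m)/s) ≈ z_{0.025} = -1.96, so s ≈ 0.064·0.936·(-1.96)²/(0.005−0.064)² = 66.1.
At s = 66.1: P(θ<0.005) ≈ 0.000. Adjusting to match 0.025 gives s ≈ 23.79.
So α = 0.064·23.79 ≈ 1.52, β = 0.936·23.79 ≈ 22.26.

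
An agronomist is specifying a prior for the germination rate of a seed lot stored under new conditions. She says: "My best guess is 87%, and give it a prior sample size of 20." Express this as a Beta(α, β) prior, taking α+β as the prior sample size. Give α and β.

Under the effective-sample-size interpretation, Beta(α, β) has prior mean α/(α+β) and prior sample size α+β.
So α+β = 20 and α/(α+β) = 0.87, giving α = 0.87·20 = 17.4 and β = 20 − 17.4 = 2.6.

α = 17.4, β = 2.6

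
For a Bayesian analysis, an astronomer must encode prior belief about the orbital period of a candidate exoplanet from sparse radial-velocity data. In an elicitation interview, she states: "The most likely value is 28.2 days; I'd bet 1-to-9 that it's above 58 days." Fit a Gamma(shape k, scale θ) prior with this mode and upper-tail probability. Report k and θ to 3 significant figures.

k ≈ 4.69, θ ≈ 7.64

Gamma(k,θ) with k>1 has mode (k−1)θ, so θ = 28.2/(k−1).
Need P(X < 58) = 0.9 with θ tied to k this way. Start at k = 2, θ = 28.2: P(X<58) ≈ 0.609.
Too low — raise k to concentrate. Iterating converges to k ≈ 4.69.
Then θ = 28.2/(4.69−1) ≈ 7.64.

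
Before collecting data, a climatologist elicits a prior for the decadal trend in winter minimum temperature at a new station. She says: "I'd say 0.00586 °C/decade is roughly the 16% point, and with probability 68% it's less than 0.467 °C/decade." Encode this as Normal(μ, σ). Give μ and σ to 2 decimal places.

μ = 0.32, σ = 0.32

For Normal(μ,σ), the p-quantile is μ + z_p·σ. Here z_{0.16} = -0.9945, z_{0.68} = 0.4677.
So 0.00586 = μ − 0.9945σ and 0.467 = μ + 0.4677σ.
Subtracting: σ = (0.467 − 0.00586)/(0.4677 − (-0.9945)) = 0.32.
Then μ = 0.00586 − (-0.9945)·0.32 = 0.32.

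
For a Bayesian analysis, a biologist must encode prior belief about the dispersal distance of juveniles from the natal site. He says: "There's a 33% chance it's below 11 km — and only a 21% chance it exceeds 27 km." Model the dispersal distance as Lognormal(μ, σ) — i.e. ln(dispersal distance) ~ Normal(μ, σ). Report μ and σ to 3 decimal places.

μ ≈ 2.715, σ ≈ 0.720

If T ~ Lognormal(μ,σ) then ln T ~ Normal(μ,σ), so the p-quantile of ln T is μ + z_p·σ.
ln(11) = 2.398 and ln(27) = 3.296; z_{0.33} = -0.4399, z_{0.79} = 0.8064.
σ = (3.296 − 2.398)/(0.8064 − (-0.4399)) = 0.720.
μ = 2.398 − (-0.4399)·0.720 = 2.715.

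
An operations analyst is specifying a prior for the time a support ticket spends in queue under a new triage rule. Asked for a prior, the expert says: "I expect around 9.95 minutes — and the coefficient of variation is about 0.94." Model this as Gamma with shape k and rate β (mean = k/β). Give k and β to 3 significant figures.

For Gamma(k, rate β): mean = k/β, variance = k/β², so CV = 1/√k.
CV = 0.94, hence k = 1/CV² = 1.13.
Then β = k/mean = 1.13/9.95 = 0.114.

k ≈ 1.13, β ≈ 0.114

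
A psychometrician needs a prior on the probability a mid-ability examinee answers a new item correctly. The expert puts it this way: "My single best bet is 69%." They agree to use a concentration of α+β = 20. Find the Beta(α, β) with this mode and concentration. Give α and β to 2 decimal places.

For α,β > 1 the Beta mode is (α−1)/(α+β−2). With α+β = 20, the mode is (α−1)/18.
Set (α−1)/18 = 0.69 → α = 1 + 0.69·18 = 13.42.
β = 20 − α = 6.58.

α = 13.42, β = 6.58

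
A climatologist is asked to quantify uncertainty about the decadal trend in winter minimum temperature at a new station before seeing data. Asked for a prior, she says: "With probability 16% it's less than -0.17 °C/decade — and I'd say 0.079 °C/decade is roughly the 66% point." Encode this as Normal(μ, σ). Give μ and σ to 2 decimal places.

μ = 0.01, σ = 0.18

For Normal(μ,σ), the p-quantile is μ + z_p·σ. Here z_{0.16} = -0.9945, z_{0.66} = 0.4125.
So -0.17 = μ − 0.9945σ and 0.079 = μ + 0.4125σ.
Subtracting: σ = (0.079 − -0.17)/(0.4125 − (-0.9945)) = 0.18.
Then μ = -0.17 − (-0.9945)·0.18 = 0.01.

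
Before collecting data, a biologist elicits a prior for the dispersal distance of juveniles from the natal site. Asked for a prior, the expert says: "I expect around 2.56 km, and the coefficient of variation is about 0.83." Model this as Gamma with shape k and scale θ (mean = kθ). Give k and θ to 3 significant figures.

k ≈ 1.45, θ ≈ 1.76

For Gamma(k, scale θ): mean = kθ, variance = kθ², so CV = 1/√k.
CV = 0.83, hence k = 1/CV² = 1.45.
Then θ = mean/k = 2.56/1.45 = 1.76.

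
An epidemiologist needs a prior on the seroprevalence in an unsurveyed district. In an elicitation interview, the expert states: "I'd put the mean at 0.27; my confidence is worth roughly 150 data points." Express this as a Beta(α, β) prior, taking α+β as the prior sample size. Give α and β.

Under the effective-sample-size interpretation, Beta(α, β) has prior mean α/(α+β) and prior sample size α+β.
So α+β = 150 and α/(α+β) = 0.27, giving α = 0.27·150 = 40.5 and β = 150 − 40.5 = 109.5.

α = 40.5, β = 109.5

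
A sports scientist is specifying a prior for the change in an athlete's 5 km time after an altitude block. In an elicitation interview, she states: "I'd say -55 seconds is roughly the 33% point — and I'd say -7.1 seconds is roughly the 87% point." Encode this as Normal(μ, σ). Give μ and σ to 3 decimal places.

μ = -41.547, σ = 30.582

For Normal(μ,σ), the p-quantile is μ + z_p·σ. Here z_{0.33} = -0.4399, z_{0.87} = 1.126.
So -55 = μ − 0.4399σ and -7.1 = μ + 1.126σ.
Subtracting: σ = (-7.1 − -55)/(1.126 − (-0.4399)) = 30.582.
Then μ = -55 − (-0.4399)·30.582 = -41.547.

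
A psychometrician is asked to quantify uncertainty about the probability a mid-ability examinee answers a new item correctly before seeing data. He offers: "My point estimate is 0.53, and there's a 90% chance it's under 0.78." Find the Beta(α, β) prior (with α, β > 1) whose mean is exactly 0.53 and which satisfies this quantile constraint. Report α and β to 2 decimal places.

With mean 0.53 fixed, write α = 0.53s, β = 0.47s where s = α+β.
Need P(θ < 0.78) = 0.9 under Beta(0.53s, 0.47s). Normal approximation: (q−m)/√(m(1−m)/s) ≈ z_{0.9} = 1.28, so s ≈ 0.53·0.47·(1.28)²/(0.78−0.53)² = 6.5.
At s = 6.5: P(θ<0.78) ≈ 0.910. Adjusting to match 0.9 gives s ≈ 6.01.
So α = 0.53·6.01 ≈ 3.18, β = 0.47·6.01 ≈ 2.82.

α ≈ 3.18, β ≈ 2.82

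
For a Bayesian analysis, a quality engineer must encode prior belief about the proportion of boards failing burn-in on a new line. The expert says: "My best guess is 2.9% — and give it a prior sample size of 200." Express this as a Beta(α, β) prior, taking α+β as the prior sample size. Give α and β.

Under the effective-sample-size interpretation, Beta(α, β) has prior mean α/(α+β) and prior sample size α+β.
So α+β = 200 and α/(α+β) = 0.029, giving α = 0.029·200 = 5.8 and β = 200 − 5.8 = 194.2.

α = 5.8, β = 194.2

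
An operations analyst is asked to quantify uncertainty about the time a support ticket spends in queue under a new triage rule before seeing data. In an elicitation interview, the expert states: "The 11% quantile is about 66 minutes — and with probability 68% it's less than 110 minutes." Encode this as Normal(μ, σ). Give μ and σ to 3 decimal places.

μ = 97.854, σ = 25.971

For Normal(μ,σ), the p-quantile is μ + z_p·σ. Here z_{0.11} = -1.227, z_{0.68} = 0.4677.
So 66 = μ − 1.227σ and 110 = μ + 0.4677σ.
Subtracting: σ = (110 − 66)/(0.4677 − (-1.227)) = 25.971.
Then μ = 66 − (-1.227)·25.971 = 97.854.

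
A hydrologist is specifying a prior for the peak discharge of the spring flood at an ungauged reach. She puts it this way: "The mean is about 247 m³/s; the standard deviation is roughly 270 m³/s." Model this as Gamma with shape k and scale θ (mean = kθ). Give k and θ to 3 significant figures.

For Gamma(k, scale θ): mean = kθ, variance = kθ², so CV = 1/√k.
CV = SD/mean = 270/247 = 1.093, hence k = 1/CV² = 0.837.
Then θ = mean/k = 247/0.837 = 295.

k ≈ 0.837, θ ≈ 295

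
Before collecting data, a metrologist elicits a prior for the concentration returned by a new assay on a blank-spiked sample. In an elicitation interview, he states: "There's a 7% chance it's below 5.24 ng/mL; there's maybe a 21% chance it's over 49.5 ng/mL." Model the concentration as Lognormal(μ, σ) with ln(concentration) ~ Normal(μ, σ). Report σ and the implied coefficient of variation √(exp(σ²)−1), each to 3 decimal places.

If T ~ Lognormal(μ,σ) then ln T ~ Normal(μ,σ), so the p-quantile of ln T is μ + z_p·σ.
ln(5.24) = 1.656 and ln(49.5) = 3.902; z_{0.07} = -1.476, z_{0.79} = 0.8064.
σ = (3.902 − 1.656)/(0.8064 − (-1.476)) = 0.984.
μ = 1.656 − (-1.476)·0.984 = 3.108.
CV = √(exp(σ²)−1) = √(exp(0.9682)−1) = 1.278.

σ ≈ 0.984, CV ≈ 1.278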